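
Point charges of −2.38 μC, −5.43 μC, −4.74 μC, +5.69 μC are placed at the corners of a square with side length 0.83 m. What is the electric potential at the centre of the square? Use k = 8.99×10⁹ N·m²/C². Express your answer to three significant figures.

-1.05×10⁵ V

The total potential is the scalar sum of each charge's contribution, V = Σ kqᵢ/rᵢ.
The distance from each corner to the centre is a√2/2 = 0.587 m.
V = k[(-2.38×10⁻⁶)/(0.587) + (-5.43×10⁻⁶)/(0.587) + (-4.74×10⁻⁶)/(0.587) + (5.69×10⁻⁶)/(0.587)] = -1.05×10⁵ V.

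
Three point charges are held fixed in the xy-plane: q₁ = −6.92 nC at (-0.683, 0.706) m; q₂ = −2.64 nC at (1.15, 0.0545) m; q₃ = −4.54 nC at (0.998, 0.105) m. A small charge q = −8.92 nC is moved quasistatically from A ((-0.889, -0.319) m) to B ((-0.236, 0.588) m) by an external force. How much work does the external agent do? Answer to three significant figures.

7.96×10⁻⁷ J

For quasistatic motion the external work equals the change in potential energy: W_ext = qΔV = q(V_B − V_A).
At A: distances to the source charges are 1.05 m, 2.07 m, 1.93 m; V_A = Σ kqᵢ/rᵢ = -92.1 V.
At B: distances to the source charges are 0.462 m, 1.49 m, 1.33 m; V_B = Σ kqᵢ/rᵢ = -181 V.
ΔV = V_B − V_A = -89.3 V.
W_ext = qΔV = (-8.92×10⁻⁹ C)(-89.3 V) = 7.96×10⁻⁷ J.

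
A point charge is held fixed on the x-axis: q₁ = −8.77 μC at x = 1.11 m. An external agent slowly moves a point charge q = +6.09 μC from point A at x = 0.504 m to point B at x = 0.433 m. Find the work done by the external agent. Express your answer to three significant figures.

For quasistatic motion the external work equals the change in potential energy: W_ext = qΔV = q(V_B − V_A).
At A: distance to the source charge is 0.606 m; V_A = kq₁/r = -1.30×10⁵ V.
At B: distance to the source charge is 0.677 m; V_B = kq₁/r = -1.16×10⁵ V.
ΔV = V_B − V_A = 1.36×10⁴ V.
W_ext = qΔV = (6.09×10⁻⁶ C)(1.36×10⁴ V) = 0.0831 J.

0.0831 J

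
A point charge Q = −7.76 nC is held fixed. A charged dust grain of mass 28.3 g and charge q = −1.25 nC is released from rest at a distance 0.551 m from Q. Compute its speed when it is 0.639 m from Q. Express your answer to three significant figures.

1.24×10⁻³ m/s

Only the electrostatic force acts, so mechanical energy is conserved: ½mv² = U₁ − U₂ = kQq(1/r₁ − 1/r₂).
U₁ − U₂ = (8.99×10⁹ N·m²/C²)(-7.76×10⁻⁹ C)(-1.25×10⁻⁹ C)(1/0.551 − 1/0.639) = 2.18×10⁻⁸ J.
v = √(2·2.18×10⁻⁸/0.0283) = 1.24×10⁻³ m/s.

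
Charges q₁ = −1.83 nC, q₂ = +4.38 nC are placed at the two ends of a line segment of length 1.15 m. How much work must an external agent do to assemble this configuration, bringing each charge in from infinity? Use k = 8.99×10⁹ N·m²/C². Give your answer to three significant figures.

-6.27×10⁻⁸ J

The work to assemble the configuration equals its total potential energy, U = Σ kqᵢqⱼ/rᵢⱼ over all pairs.
The separation is r = 1.15 m.
U = (-6.27×10⁻⁸) = -6.27×10⁻⁸ J.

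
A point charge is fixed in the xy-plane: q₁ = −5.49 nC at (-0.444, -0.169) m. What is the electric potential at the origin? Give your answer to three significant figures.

-104 V

The total potential is the scalar sum of each charge's contribution, V = Σ kqᵢ/rᵢ.
Distances from the field point to each charge: r₁ = 0.475 m.
V = k[(-5.49×10⁻⁹)/(0.475)] = -104 V.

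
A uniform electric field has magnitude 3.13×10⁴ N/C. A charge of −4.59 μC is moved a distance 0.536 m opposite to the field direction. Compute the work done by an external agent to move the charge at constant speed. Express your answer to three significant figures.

The potential change for a displacement 0.536 m opposite to the field direction is ΔV = +Ed = 1.68×10⁴ V.
W_ext = qΔV = -0.0770 J.

-0.0770 J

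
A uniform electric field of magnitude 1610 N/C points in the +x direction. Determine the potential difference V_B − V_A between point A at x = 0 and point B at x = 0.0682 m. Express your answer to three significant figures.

-110 V

In a uniform field, potential decreases in the direction of E: V_B − V_A = −E·Δx.
V_B − V_A = −(1610 V/m)(0.0682 m) = -110 V.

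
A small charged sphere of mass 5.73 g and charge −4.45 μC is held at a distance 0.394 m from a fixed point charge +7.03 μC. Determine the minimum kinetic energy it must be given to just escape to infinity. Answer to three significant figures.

To just escape, total mechanical energy must reach zero at infinity: ½mv²_min + U = 0, so ½mv²_min = −U = |kQq|/r.
|U| = |kQq|/r = (8.99×10⁹ N·m²/C²)(7.03×10⁻⁶)(4.45×10⁻⁶)/(0.394) = 0.714 J.

0.714 J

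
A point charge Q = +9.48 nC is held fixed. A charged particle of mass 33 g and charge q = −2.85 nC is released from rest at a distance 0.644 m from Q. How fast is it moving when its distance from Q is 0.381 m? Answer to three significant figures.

Only the electrostatic force acts, so mechanical energy is conserved: ½mv² = U₁ − U₂ = kQq(1/r₁ − 1/r₂).
U₁ − U₂ = (8.99×10⁹ N·m²/C²)(9.48×10⁻⁹ C)(-2.85×10⁻⁹ C)(1/0.644 − 1/0.381) = 2.60×10⁻⁷ J.
v = √(2·2.60×10⁻⁷/0.0330) = 3.97×10⁻³ m/s.

3.97×10⁻³ m/s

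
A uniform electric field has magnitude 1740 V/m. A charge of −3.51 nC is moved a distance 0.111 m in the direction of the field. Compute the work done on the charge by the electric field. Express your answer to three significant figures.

-6.78×10⁻⁷ J

The potential change for a displacement 0.111 m in the direction of the field is ΔV = −Ed = -193 V.
W_field = −qΔV = -6.78×10⁻⁷ J.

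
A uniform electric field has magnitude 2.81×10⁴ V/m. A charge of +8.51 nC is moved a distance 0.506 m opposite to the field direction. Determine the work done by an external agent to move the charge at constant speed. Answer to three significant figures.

1.21×10⁻⁴ J

The potential change for a displacement 0.506 m opposite to the field direction is ΔV = +Ed = 1.42×10⁴ V.
W_ext = qΔV = 1.21×10⁻⁴ J.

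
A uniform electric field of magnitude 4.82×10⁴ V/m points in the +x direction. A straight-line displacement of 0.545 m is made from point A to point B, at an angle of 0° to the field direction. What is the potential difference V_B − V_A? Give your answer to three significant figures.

-2.63×10⁴ V

Only the component of displacement along E changes the potential: ΔV = −E·d·cosθ.
ΔV = −(4.82×10⁴ V/m)(0.545 m)cos0° = -2.63×10⁴ V.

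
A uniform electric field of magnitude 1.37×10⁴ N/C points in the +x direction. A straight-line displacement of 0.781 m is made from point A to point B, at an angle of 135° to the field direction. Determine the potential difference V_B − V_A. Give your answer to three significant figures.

Only the component of displacement along E changes the potential: ΔV = −E·d·cosθ.
ΔV = −(1.37×10⁴ V/m)(0.781 m)cos135° = 7570 V.

7570 V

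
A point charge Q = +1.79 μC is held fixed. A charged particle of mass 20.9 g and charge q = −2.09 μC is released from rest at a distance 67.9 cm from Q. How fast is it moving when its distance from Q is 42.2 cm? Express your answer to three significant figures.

1.70 m/s

Only the electrostatic force acts, so mechanical energy is conserved: ½mv² = U₁ − U₂ = kQq(1/r₁ − 1/r₂).
U₁ − U₂ = (8.99×10⁹ N·m²/C²)(1.79×10⁻⁶ C)(-2.09×10⁻⁶ C)(1/0.679 − 1/0.422) = 0.0302 J.
v = √(2·0.0302/0.0209) = 1.70 m/s.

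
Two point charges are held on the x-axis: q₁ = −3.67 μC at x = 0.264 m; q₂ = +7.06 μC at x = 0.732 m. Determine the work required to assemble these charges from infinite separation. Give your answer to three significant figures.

-0.498 J

The assembly work is the sum of pairwise potential energies, U = Σ_{i<j} kqᵢqⱼ/rᵢⱼ.
Pair separations: r₁₂ = 0.468 m.
U = (-0.498) = -0.498 J.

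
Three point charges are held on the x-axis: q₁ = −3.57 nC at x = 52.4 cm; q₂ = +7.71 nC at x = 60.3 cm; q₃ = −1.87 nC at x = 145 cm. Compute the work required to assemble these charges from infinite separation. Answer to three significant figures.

The assembly work is the sum of pairwise potential energies, U = Σ_{i<j} kqᵢqⱼ/rᵢⱼ.
Pair separations: r₁₂ = 0.0790 m, r₁₃ = 0.926 m, r₂₃ = 0.847 m.
U = (-3.13×10⁻⁶) + (6.48×10⁻⁸) + (-1.53×10⁻⁷) = -3.22×10⁻⁶ J.

-3.22×10⁻⁶ J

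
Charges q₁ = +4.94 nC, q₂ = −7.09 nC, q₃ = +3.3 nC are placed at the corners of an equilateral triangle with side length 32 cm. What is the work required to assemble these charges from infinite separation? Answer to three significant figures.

-1.18×10⁻⁶ J

The work to assemble the configuration equals its total potential energy, U = Σ kqᵢqⱼ/rᵢⱼ over all pairs.
All three pair separations equal the side length, 0.320 m.
U = (-9.84×10⁻⁷) + (4.58×10⁻⁷) + (-6.57×10⁻⁷) = -1.18×10⁻⁶ J.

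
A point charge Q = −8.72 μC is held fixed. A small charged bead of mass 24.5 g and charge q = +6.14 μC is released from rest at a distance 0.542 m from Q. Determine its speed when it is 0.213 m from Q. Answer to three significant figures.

10.6 m/s

Only the electrostatic force acts, so mechanical energy is conserved: ½mv² = U₁ − U₂ = kQq(1/r₁ − 1/r₂).
U₁ − U₂ = (8.99×10⁹ N·m²/C²)(-8.72×10⁻⁶ C)(6.14×10⁻⁶ C)(1/0.542 − 1/0.213) = 1.37 J.
v = √(2·1.37/0.0245) = 10.6 m/s.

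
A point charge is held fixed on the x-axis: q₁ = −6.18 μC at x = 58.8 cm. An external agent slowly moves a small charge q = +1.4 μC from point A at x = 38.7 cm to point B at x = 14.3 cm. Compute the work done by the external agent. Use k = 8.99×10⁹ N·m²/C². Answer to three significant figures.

For quasistatic motion the external work equals the change in potential energy: W_ext = qΔV = q(V_B − V_A).
At A: distance to the source charge is 0.201 m; V_A = kq₁/r = -2.76×10⁵ V.
At B: distance to the source charge is 0.445 m; V_B = kq₁/r = -1.25×10⁵ V.
ΔV = V_B − V_A = 1.52×10⁵ V.
W_ext = qΔV = (1.40×10⁻⁶ C)(1.52×10⁵ V) = 0.212 J.

0.212 J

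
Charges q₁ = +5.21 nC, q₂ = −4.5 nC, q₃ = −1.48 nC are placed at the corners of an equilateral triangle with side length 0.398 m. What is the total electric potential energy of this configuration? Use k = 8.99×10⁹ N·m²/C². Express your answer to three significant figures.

-5.53×10⁻⁷ J

The assembly work is the sum of pairwise potential energies, U = Σ_{i<j} kqᵢqⱼ/rᵢⱼ.
All three pair separations equal the side length, 0.398 m.
U = (-5.30×10⁻⁷) + (-1.74×10⁻⁷) + (1.50×10⁻⁷) = -5.53×10⁻⁷ J.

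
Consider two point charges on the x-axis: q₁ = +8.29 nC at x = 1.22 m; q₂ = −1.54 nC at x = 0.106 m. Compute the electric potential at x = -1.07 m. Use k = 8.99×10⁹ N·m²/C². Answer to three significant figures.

The total potential is the scalar sum of each charge's contribution, V = Σ kqᵢ/rᵢ.
Distances from the field point to each charge: r₁ = 2.29 m, r₂ = 1.18 m.
V = k[(8.29×10⁻⁹)/(2.29) + (-1.54×10⁻⁹)/(1.18)] = 20.8 V.

20.8 V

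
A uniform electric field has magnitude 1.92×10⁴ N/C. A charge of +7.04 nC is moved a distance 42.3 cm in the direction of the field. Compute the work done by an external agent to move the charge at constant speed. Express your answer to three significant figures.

-5.72×10⁻⁵ J

The potential change for a displacement 42.3 cm in the direction of the field is ΔV = −Ed = -8120 V.
W_ext = qΔV = -5.72×10⁻⁵ J.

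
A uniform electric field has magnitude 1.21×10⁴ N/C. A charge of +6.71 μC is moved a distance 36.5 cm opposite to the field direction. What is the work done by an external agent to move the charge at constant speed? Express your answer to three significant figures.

The potential change for a displacement 36.5 cm opposite to the field direction is ΔV = +Ed = 4420 V.
W_ext = qΔV = 0.0296 J.

0.0296 J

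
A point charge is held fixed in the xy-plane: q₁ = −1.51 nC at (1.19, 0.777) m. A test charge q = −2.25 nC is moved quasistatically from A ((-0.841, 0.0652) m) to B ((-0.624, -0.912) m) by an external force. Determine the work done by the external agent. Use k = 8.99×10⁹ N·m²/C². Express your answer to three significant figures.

-1.87×10⁻⁹ J

For quasistatic motion the external work equals the change in potential energy: W_ext = qΔV = q(V_B − V_A).
At A: distance to the source charge is 2.15 m; V_A = kq₁/r = -6.31 V.
At B: distance to the source charge is 2.48 m; V_B = kq₁/r = -5.48 V.
ΔV = V_B − V_A = 0.831 V.
W_ext = qΔV = (-2.25×10⁻⁹ C)(0.831 V) = -1.87×10⁻⁹ J.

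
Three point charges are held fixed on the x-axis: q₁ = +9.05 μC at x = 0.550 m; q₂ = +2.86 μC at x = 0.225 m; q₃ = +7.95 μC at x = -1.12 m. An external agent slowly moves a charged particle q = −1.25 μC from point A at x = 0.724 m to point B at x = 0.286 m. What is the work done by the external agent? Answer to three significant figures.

For quasistatic motion the external work equals the change in potential energy: W_ext = qΔV = q(V_B − V_A).
At A: distances to the source charges are 0.174 m, 0.499 m, 1.84 m; V_A = Σ kqᵢ/rᵢ = 5.58×10⁵ V.
At B: distances to the source charges are 0.264 m, 0.0610 m, 1.41 m; V_B = Σ kqᵢ/rᵢ = 7.81×10⁵ V.
ΔV = V_B − V_A = 2.23×10⁵ V.
W_ext = qΔV = (-1.25×10⁻⁶ C)(2.23×10⁵ V) = -0.278 J.

-0.278 J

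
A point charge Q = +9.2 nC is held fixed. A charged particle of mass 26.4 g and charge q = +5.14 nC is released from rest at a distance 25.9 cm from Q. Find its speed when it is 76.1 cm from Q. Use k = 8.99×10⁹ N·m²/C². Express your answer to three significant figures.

9.06×10⁻³ m/s

Only the electrostatic force acts, so mechanical energy is conserved: ½mv² = U₁ − U₂ = kQq(1/r₁ − 1/r₂).
U₁ − U₂ = (8.99×10⁹ N·m²/C²)(9.20×10⁻⁹ C)(5.14×10⁻⁹ C)(1/0.259 − 1/0.761) = 1.08×10⁻⁶ J.
v = √(2·1.08×10⁻⁶/0.0264) = 9.06×10⁻³ m/s.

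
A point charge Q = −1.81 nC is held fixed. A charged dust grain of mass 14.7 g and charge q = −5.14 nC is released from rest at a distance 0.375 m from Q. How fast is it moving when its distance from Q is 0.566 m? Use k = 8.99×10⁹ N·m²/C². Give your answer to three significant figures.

Only the electrostatic force acts, so mechanical energy is conserved: ½mv² = U₁ − U₂ = kQq(1/r₁ − 1/r₂).
U₁ − U₂ = (8.99×10⁹ N·m²/C²)(-1.81×10⁻⁹ C)(-5.14×10⁻⁹ C)(1/0.375 − 1/0.566) = 7.53×10⁻⁸ J.
v = √(2·7.53×10⁻⁸/0.0147) = 3.20×10⁻³ m/s.

3.20×10⁻³ m/s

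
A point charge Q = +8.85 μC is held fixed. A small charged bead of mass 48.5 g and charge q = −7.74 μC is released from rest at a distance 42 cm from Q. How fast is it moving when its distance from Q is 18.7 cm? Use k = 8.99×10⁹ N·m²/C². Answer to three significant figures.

Only the electrostatic force acts, so mechanical energy is conserved: ½mv² = U₁ − U₂ = kQq(1/r₁ − 1/r₂).
U₁ − U₂ = (8.99×10⁹ N·m²/C²)(8.85×10⁻⁶ C)(-7.74×10⁻⁶ C)(1/0.420 − 1/0.187) = 1.83 J.
v = √(2·1.83/0.0485) = 8.68 m/s.

8.68 m/s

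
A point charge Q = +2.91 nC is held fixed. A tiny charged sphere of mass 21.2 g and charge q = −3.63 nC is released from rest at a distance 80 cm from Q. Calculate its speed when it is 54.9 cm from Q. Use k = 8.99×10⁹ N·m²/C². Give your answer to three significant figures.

Only the electrostatic force acts, so mechanical energy is conserved: ½mv² = U₁ − U₂ = kQq(1/r₁ − 1/r₂).
U₁ − U₂ = (8.99×10⁹ N·m²/C²)(2.91×10⁻⁹ C)(-3.63×10⁻⁹ C)(1/0.800 − 1/0.549) = 5.43×10⁻⁸ J.
v = √(2·5.43×10⁻⁸/0.0212) = 2.26×10⁻³ m/s.

2.26×10⁻³ m/s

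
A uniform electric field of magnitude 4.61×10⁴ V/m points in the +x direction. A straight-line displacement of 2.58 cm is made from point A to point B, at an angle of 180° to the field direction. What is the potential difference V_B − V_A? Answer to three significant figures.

Only the component of displacement along E changes the potential: ΔV = −E·d·cosθ.
ΔV = −(4.61×10⁴ V/m)(0.0258 m)cos180° = 1190 V.

1190 V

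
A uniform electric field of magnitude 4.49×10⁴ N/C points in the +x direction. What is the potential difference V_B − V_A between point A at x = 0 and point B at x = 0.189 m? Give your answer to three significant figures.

In a uniform field, potential decreases in the direction of E: V_B − V_A = −E·Δx.
V_B − V_A = −(4.49×10⁴ V/m)(0.189 m) = -8490 V.

-8490 V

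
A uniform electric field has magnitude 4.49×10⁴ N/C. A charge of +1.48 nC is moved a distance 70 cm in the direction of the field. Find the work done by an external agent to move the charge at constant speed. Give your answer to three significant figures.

-4.65×10⁻⁵ J

The potential change for a displacement 70 cm in the direction of the field is ΔV = −Ed = -3.14×10⁴ V.
W_ext = qΔV = -4.65×10⁻⁵ J.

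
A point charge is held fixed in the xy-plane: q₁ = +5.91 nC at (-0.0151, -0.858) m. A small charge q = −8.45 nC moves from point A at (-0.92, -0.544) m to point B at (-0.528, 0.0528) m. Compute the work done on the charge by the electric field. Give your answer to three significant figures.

The work done by the electric force is W_field = −ΔU = −q(V_B − V_A) = q(V_A − V_B).
At A: distance to the source charge is 0.958 m; V_A = kq₁/r = 55.5 V.
At B: distance to the source charge is 1.05 m; V_B = kq₁/r = 50.8 V.
ΔV = V_B − V_A = -4.64 V.
W_field = −qΔV = −(-8.45×10⁻⁹ C)(-4.64 V) = -3.92×10⁻⁸ J.

-3.92×10⁻⁸ J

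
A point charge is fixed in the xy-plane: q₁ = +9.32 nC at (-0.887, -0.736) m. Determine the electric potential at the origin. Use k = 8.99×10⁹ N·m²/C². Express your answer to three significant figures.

Electric potential is a scalar, so the contributions from each charge add algebraically: V = Σ kqᵢ/rᵢ.
Distances from the field point to each charge: r₁ = 1.15 m.
V = k[(9.32×10⁻⁹)/(1.15)] = 72.7 V.

72.7 V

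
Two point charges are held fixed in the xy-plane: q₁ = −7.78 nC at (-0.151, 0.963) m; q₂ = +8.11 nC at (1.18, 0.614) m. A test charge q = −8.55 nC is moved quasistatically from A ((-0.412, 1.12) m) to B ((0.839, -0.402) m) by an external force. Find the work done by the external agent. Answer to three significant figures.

-1.82×10⁻⁶ J

For quasistatic motion the external work equals the change in potential energy: W_ext = qΔV = q(V_B − V_A).
At A: distances to the source charges are 0.305 m, 1.67 m; V_A = Σ kqᵢ/rᵢ = -186 V.
At B: distances to the source charges are 1.69 m, 1.07 m; V_B = Σ kqᵢ/rᵢ = 26.6 V.
ΔV = V_B − V_A = 213 V.
W_ext = qΔV = (-8.55×10⁻⁹ C)(213 V) = -1.82×10⁻⁶ J.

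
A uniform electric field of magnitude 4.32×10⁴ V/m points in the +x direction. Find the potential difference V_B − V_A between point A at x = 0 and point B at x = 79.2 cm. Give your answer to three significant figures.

-3.42×10⁴ V

In a uniform field, potential decreases in the direction of E: V_B − V_A = −E·Δx.
V_B − V_A = −(4.32×10⁴ V/m)(0.792 m) = -3.42×10⁴ V.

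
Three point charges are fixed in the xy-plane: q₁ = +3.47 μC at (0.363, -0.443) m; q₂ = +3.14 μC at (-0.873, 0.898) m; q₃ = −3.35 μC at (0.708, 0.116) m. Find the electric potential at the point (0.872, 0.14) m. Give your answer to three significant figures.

Electric potential is a scalar, so the contributions from each charge add algebraically: V = Σ kqᵢ/rᵢ.
Distances from the field point to each charge: r₁ = 0.774 m, r₂ = 1.90 m, r₃ = 0.166 m.
V = k[(3.47×10⁻⁶)/(0.774) + (3.14×10⁻⁶)/(1.90) + (-3.35×10⁻⁶)/(0.166)] = -1.27×10⁵ V.

-1.27×10⁵ V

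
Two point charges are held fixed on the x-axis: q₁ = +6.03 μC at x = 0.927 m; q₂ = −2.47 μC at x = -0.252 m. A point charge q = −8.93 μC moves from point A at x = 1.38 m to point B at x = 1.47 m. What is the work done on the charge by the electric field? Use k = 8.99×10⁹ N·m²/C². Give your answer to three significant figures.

-0.171 J

The work done by the electric force is W_field = −ΔU = −q(V_B − V_A) = q(V_A − V_B).
At A: distances to the source charges are 0.453 m, 1.63 m; V_A = Σ kqᵢ/rᵢ = 1.06×10⁵ V.
At B: distances to the source charges are 0.543 m, 1.72 m; V_B = Σ kqᵢ/rᵢ = 8.69×10⁴ V.
ΔV = V_B − V_A = -1.91×10⁴ V.
W_field = −qΔV = −(-8.93×10⁻⁶ C)(-1.91×10⁴ V) = -0.171 J.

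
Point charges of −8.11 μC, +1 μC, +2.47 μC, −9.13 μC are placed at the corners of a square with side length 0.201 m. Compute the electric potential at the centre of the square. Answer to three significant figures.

-8.71×10⁵ V

The total potential is the scalar sum of each charge's contribution, V = Σ kqᵢ/rᵢ.
The distance from each corner to the centre is a√2/2 = 0.142 m.
V = k[(-8.11×10⁻⁶)/(0.142) + (1.00×10⁻⁶)/(0.142) + (2.47×10⁻⁶)/(0.142) + (-9.13×10⁻⁶)/(0.142)] = -8.71×10⁵ V.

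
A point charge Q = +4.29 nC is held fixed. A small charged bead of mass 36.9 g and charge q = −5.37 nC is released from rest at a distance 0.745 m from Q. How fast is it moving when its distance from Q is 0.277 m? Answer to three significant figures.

5.05×10⁻³ m/s

Only the electrostatic force acts, so mechanical energy is conserved: ½mv² = U₁ − U₂ = kQq(1/r₁ − 1/r₂).
U₁ − U₂ = (8.99×10⁹ N·m²/C²)(4.29×10⁻⁹ C)(-5.37×10⁻⁹ C)(1/0.745 − 1/0.277) = 4.70×10⁻⁷ J.
v = √(2·4.70×10⁻⁷/0.0369) = 5.05×10⁻³ m/s.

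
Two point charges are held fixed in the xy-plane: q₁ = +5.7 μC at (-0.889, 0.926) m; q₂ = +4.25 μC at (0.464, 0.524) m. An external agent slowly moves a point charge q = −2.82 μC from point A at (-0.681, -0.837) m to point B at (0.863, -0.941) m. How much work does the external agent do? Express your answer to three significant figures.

For quasistatic motion the external work equals the change in potential energy: W_ext = qΔV = q(V_B − V_A).
At A: distances to the source charges are 1.78 m, 1.78 m; V_A = Σ kqᵢ/rᵢ = 5.03×10⁴ V.
At B: distances to the source charges are 2.56 m, 1.52 m; V_B = Σ kqᵢ/rᵢ = 4.52×10⁴ V.
ΔV = V_B − V_A = -5170 V.
W_ext = qΔV = (-2.82×10⁻⁶ C)(-5170 V) = 0.0146 J.

0.0146 J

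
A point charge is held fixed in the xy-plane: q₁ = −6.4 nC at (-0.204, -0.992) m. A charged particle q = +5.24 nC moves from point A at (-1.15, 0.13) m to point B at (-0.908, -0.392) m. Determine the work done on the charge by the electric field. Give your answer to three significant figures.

1.21×10⁻⁷ J

The work done by the electric force is W_field = −ΔU = −q(V_B − V_A) = q(V_A − V_B).
At A: distance to the source charge is 1.47 m; V_A = kq₁/r = -39.2 V.
At B: distance to the source charge is 0.925 m; V_B = kq₁/r = -62.2 V.
ΔV = V_B − V_A = -23.0 V.
W_field = −qΔV = −(5.24×10⁻⁹ C)(-23.0 V) = 1.21×10⁻⁷ J.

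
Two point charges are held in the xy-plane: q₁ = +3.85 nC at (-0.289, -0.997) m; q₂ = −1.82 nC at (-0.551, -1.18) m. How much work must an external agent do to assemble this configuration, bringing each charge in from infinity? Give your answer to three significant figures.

-1.97×10⁻⁷ J

The assembly work is the sum of pairwise potential energies, U = Σ_{i<j} kqᵢqⱼ/rᵢⱼ.
Pair separations: r₁₂ = 0.320 m.
U = (-1.97×10⁻⁷) = -1.97×10⁻⁷ J.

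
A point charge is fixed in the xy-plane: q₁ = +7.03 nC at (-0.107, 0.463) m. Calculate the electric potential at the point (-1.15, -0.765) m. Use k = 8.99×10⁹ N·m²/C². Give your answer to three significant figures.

39.2 V

The total potential is the scalar sum of each charge's contribution, V = Σ kqᵢ/rᵢ.
Distances from the field point to each charge: r₁ = 1.61 m.
V = k[(7.03×10⁻⁹)/(1.61)] = 39.2 V.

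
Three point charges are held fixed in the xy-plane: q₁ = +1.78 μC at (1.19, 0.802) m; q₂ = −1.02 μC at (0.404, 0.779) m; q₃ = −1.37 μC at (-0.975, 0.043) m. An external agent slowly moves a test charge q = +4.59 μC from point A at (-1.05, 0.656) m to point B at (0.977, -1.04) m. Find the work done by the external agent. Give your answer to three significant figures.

For quasistatic motion the external work equals the change in potential energy: W_ext = qΔV = q(V_B − V_A).
At A: distances to the source charges are 2.24 m, 1.46 m, 0.618 m; V_A = Σ kqᵢ/rᵢ = -1.91×10⁴ V.
At B: distances to the source charges are 1.85 m, 1.91 m, 2.23 m; V_B = Σ kqᵢ/rᵢ = -1700 V.
ΔV = V_B − V_A = 1.74×10⁴ V.
W_ext = qΔV = (4.59×10⁻⁶ C)(1.74×10⁴ V) = 0.0799 J.

0.0799 J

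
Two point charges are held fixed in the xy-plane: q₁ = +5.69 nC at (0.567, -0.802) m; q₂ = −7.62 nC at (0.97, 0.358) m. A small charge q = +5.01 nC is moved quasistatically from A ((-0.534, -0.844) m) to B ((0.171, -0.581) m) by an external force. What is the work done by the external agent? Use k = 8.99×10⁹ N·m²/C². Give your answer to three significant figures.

For quasistatic motion the external work equals the change in potential energy: W_ext = qΔV = q(V_B − V_A).
At A: distances to the source charges are 1.10 m, 1.93 m; V_A = Σ kqᵢ/rᵢ = 10.8 V.
At B: distances to the source charges are 0.453 m, 1.23 m; V_B = Σ kqᵢ/rᵢ = 57.2 V.
ΔV = V_B − V_A = 46.4 V.
W_ext = qΔV = (5.01×10⁻⁹ C)(46.4 V) = 2.32×10⁻⁷ J.

2.32×10⁻⁷ J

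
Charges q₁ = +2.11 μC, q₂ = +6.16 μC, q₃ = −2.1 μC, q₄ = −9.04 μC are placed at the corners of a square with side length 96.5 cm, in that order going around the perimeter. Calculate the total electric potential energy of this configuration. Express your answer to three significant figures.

-0.396 J

The work to assemble the configuration equals its total potential energy, U = Σ kqᵢqⱼ/rᵢⱼ over all pairs.
The four side pairs have separation 0.965 m and the two diagonal pairs 1.36 m.
Summing all 6 pair terms gives U = -0.396 J.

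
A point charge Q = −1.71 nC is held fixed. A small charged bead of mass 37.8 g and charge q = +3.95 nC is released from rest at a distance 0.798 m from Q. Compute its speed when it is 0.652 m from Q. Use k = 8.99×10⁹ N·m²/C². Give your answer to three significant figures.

Only the electrostatic force acts, so mechanical energy is conserved: ½mv² = U₁ − U₂ = kQq(1/r₁ − 1/r₂).
U₁ − U₂ = (8.99×10⁹ N·m²/C²)(-1.71×10⁻⁹ C)(3.95×10⁻⁹ C)(1/0.798 − 1/0.652) = 1.70×10⁻⁸ J.
v = √(2·1.70×10⁻⁸/0.0378) = 9.50×10⁻⁴ m/s.

9.50×10⁻⁴ m/s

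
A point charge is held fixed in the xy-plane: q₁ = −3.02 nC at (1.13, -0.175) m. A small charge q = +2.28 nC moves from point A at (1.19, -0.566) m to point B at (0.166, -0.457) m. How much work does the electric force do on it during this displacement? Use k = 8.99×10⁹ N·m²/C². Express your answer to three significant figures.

-9.49×10⁻⁸ J

The work done by the electric force is W_field = −ΔU = −q(V_B − V_A) = q(V_A − V_B).
At A: distance to the source charge is 0.396 m; V_A = kq₁/r = -68.6 V.
At B: distance to the source charge is 1.00 m; V_B = kq₁/r = -27.0 V.
ΔV = V_B − V_A = 41.6 V.
W_field = −qΔV = −(2.28×10⁻⁹ C)(41.6 V) = -9.49×10⁻⁸ J.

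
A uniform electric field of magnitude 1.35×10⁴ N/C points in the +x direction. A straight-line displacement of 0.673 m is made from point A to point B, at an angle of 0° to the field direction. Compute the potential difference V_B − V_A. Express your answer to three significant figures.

Only the component of displacement along E changes the potential: ΔV = −E·d·cosθ.
ΔV = −(1.35×10⁴ V/m)(0.673 m)cos0° = -9090 V.

-9090 V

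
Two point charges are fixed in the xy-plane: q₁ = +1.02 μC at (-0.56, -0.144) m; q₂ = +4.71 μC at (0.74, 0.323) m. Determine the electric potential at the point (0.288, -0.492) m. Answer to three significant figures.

5.54×10⁴ V

The total potential is the scalar sum of each charge's contribution, V = Σ kqᵢ/rᵢ.
Distances from the field point to each charge: r₁ = 0.917 m, r₂ = 0.932 m.
V = k[(1.02×10⁻⁶)/(0.917) + (4.71×10⁻⁶)/(0.932)] = 5.54×10⁴ V.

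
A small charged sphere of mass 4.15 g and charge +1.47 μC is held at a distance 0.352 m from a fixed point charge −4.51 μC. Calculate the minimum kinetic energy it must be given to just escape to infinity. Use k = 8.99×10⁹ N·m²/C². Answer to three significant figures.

To just escape, total mechanical energy must reach zero at infinity: ½mv²_min + U = 0, so ½mv²_min = −U = |kQq|/r.
|U| = |kQq|/r = (8.99×10⁹ N·m²/C²)(4.51×10⁻⁶)(1.47×10⁻⁶)/(0.352) = 0.169 J.

0.169 J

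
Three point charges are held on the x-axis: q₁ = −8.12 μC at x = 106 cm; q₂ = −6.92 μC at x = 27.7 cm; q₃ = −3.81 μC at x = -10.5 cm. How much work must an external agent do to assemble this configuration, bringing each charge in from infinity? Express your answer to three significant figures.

1.50 J

The assembly work is the sum of pairwise potential energies, U = Σ_{i<j} kqᵢqⱼ/rᵢⱼ.
Pair separations: r₁₂ = 0.783 m, r₁₃ = 1.17 m, r₂₃ = 0.382 m.
U = (0.645) + (0.239) + (0.620) = 1.50 J.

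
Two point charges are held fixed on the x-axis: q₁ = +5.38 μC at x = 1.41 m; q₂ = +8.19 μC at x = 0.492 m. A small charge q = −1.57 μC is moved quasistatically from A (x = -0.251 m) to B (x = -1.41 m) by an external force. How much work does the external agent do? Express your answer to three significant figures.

0.114 J

For quasistatic motion the external work equals the change in potential energy: W_ext = qΔV = q(V_B − V_A).
At A: distances to the source charges are 1.66 m, 0.743 m; V_A = Σ kqᵢ/rᵢ = 1.28×10⁵ V.
At B: distances to the source charges are 2.82 m, 1.90 m; V_B = Σ kqᵢ/rᵢ = 5.59×10⁴ V.
ΔV = V_B − V_A = -7.24×10⁴ V.
W_ext = qΔV = (-1.57×10⁻⁶ C)(-7.24×10⁴ V) = 0.114 J.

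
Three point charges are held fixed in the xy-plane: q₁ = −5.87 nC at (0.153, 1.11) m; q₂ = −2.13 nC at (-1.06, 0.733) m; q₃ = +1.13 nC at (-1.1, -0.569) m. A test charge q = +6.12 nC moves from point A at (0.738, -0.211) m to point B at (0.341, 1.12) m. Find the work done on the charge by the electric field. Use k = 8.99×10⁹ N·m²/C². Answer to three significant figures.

The work done by the electric force is W_field = −ΔU = −q(V_B − V_A) = q(V_A − V_B).
At A: distances to the source charges are 1.44 m, 2.03 m, 1.87 m; V_A = Σ kqᵢ/rᵢ = -40.5 V.
At B: distances to the source charges are 0.188 m, 1.45 m, 2.22 m; V_B = Σ kqᵢ/rᵢ = -289 V.
ΔV = V_B − V_A = -248 V.
W_field = −qΔV = −(6.12×10⁻⁹ C)(-248 V) = 1.52×10⁻⁶ J.

1.52×10⁻⁶ J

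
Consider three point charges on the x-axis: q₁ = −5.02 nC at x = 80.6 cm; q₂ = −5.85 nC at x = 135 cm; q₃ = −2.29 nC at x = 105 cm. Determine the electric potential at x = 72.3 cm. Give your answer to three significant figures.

Electric potential is a scalar, so the contributions from each charge add algebraically: V = Σ kqᵢ/rᵢ.
Distances from the field point to each charge: r₁ = 0.0830 m, r₂ = 0.627 m, r₃ = 0.327 m.
V = k[(-5.02×10⁻⁹)/(0.0830) + (-5.85×10⁻⁹)/(0.627) + (-2.29×10⁻⁹)/(0.327)] = -691 V.

-691 V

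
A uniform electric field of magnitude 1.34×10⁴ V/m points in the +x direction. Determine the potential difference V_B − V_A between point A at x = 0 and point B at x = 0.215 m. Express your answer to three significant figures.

-2880 V

In a uniform field, potential decreases in the direction of E: V_B − V_A = −E·Δx.
V_B − V_A = −(1.34×10⁴ V/m)(0.215 m) = -2880 V.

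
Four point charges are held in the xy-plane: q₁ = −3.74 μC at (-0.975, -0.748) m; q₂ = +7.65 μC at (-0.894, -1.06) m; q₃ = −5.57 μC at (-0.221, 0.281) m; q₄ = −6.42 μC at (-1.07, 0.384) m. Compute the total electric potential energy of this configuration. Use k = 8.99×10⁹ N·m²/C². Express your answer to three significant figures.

The work to assemble the configuration equals its total potential energy, U = Σ kqᵢqⱼ/rᵢⱼ over all pairs.
Pair separations: r₁₂ = 0.322 m, r₁₃ = 1.28 m, r₁₄ = 1.14 m, r₂₃ = 1.50 m, r₂₄ = 1.45 m, r₃₄ = 0.855 m.
Summing all 6 pair terms gives U = -0.644 J.

-0.644 J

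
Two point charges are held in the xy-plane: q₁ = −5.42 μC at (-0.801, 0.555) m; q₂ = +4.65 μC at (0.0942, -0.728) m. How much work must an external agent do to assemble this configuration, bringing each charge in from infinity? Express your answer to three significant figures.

The assembly work is the sum of pairwise potential energies, U = Σ_{i<j} kqᵢqⱼ/rᵢⱼ.
Pair separations: r₁₂ = 1.56 m.
U = (-0.145) = -0.145 J.

-0.145 J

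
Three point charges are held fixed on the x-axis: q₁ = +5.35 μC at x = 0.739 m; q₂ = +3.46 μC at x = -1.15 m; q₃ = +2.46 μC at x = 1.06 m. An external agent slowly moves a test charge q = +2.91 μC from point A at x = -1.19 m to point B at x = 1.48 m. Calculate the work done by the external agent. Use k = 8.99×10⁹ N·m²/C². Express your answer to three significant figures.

-1.99 J

For quasistatic motion the external work equals the change in potential energy: W_ext = qΔV = q(V_B − V_A).
At A: distances to the source charges are 1.93 m, 0.0400 m, 2.25 m; V_A = Σ kqᵢ/rᵢ = 8.12×10⁵ V.
At B: distances to the source charges are 0.741 m, 2.63 m, 0.420 m; V_B = Σ kqᵢ/rᵢ = 1.29×10⁵ V.
ΔV = V_B − V_A = -6.83×10⁵ V.
W_ext = qΔV = (2.91×10⁻⁶ C)(-6.83×10⁵ V) = -1.99 J.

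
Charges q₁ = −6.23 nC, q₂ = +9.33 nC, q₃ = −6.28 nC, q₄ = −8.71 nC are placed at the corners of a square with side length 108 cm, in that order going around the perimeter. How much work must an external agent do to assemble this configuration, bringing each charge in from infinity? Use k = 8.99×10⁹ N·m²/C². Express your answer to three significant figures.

The assembly work is the sum of pairwise potential energies, U = Σ_{i<j} kqᵢqⱼ/rᵢⱼ.
The four side pairs have separation 1.08 m and the two diagonal pairs 1.53 m.
Summing all 6 pair terms gives U = -3.13×10⁻⁷ J.

-3.13×10⁻⁷ J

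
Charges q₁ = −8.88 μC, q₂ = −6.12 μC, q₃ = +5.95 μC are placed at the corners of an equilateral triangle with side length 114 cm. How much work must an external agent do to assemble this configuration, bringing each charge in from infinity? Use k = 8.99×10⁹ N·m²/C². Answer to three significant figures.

-0.275 J

The assembly work is the sum of pairwise potential energies, U = Σ_{i<j} kqᵢqⱼ/rᵢⱼ.
All three pair separations equal the side length, 1.14 m.
U = (0.429) + (-0.417) + (-0.287) = -0.275 J.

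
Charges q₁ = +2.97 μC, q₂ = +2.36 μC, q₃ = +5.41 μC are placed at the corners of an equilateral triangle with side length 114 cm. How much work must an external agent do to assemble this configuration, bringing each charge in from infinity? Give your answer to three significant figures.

0.283 J

The assembly work is the sum of pairwise potential energies, U = Σ_{i<j} kqᵢqⱼ/rᵢⱼ.
All three pair separations equal the side length, 1.14 m.
U = (0.0553) + (0.127) + (0.101) = 0.283 J.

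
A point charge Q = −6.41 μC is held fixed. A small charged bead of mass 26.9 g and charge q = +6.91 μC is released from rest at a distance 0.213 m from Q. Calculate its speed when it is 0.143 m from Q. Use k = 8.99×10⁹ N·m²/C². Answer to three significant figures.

Only the electrostatic force acts, so mechanical energy is conserved: ½mv² = U₁ − U₂ = kQq(1/r₁ − 1/r₂).
U₁ − U₂ = (8.99×10⁹ N·m²/C²)(-6.41×10⁻⁶ C)(6.91×10⁻⁶ C)(1/0.213 − 1/0.143) = 0.915 J.
v = √(2·0.915/0.0269) = 8.25 m/s.

8.25 m/s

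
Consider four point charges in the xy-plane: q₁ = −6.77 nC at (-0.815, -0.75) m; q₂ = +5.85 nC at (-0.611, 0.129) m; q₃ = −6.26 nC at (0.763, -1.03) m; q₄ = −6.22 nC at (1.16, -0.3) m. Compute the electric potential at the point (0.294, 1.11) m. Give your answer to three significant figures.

The total potential is the scalar sum of each charge's contribution, V = Σ kqᵢ/rᵢ.
Distances from the field point to each charge: r₁ = 2.17 m, r₂ = 1.33 m, r₃ = 2.19 m, r₄ = 1.65 m.
V = k[(-6.77×10⁻⁹)/(2.17) + (5.85×10⁻⁹)/(1.33) + (-6.26×10⁻⁹)/(2.19) + (-6.22×10⁻⁹)/(1.65)] = -48.2 V.

-48.2 V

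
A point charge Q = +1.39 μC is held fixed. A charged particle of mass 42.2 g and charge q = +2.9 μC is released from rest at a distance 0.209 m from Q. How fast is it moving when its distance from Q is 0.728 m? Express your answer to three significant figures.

Only the electrostatic force acts, so mechanical energy is conserved: ½mv² = U₁ − U₂ = kQq(1/r₁ − 1/r₂).
U₁ − U₂ = (8.99×10⁹ N·m²/C²)(1.39×10⁻⁶ C)(2.90×10⁻⁶ C)(1/0.209 − 1/0.728) = 0.124 J.
v = √(2·0.124/0.0422) = 2.42 m/s.

2.42 m/s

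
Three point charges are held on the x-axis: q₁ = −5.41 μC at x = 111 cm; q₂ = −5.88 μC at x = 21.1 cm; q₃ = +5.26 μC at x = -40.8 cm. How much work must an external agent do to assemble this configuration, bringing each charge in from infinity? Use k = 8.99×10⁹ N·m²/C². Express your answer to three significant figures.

The assembly work is the sum of pairwise potential energies, U = Σ_{i<j} kqᵢqⱼ/rᵢⱼ.
Pair separations: r₁₂ = 0.899 m, r₁₃ = 1.52 m, r₂₃ = 0.619 m.
U = (0.318) + (-0.169) + (-0.449) = -0.300 J.

-0.300 J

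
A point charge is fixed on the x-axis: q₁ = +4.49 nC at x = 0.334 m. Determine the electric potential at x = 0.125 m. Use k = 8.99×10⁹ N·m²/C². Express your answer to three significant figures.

The total potential is the scalar sum of each charge's contribution, V = Σ kqᵢ/rᵢ.
V = k[(4.49×10⁻⁹)/(0.209)] = 193 V.

193 V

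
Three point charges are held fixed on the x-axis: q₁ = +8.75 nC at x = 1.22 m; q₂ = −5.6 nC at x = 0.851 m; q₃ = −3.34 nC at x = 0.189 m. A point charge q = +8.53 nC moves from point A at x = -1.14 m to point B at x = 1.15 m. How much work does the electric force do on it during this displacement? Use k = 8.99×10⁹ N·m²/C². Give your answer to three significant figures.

-8.01×10⁻⁶ J

The work done by the electric force is W_field = −ΔU = −q(V_B − V_A) = q(V_A − V_B).
At A: distances to the source charges are 2.36 m, 1.99 m, 1.33 m; V_A = Σ kqᵢ/rᵢ = -14.5 V.
At B: distances to the source charges are 0.0700 m, 0.299 m, 0.961 m; V_B = Σ kqᵢ/rᵢ = 924 V.
ΔV = V_B − V_A = 939 V.
W_field = −qΔV = −(8.53×10⁻⁹ C)(939 V) = -8.01×10⁻⁶ J.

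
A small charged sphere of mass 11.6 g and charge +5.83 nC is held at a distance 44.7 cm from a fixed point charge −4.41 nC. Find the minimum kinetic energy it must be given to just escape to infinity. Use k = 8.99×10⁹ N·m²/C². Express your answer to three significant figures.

To just escape, total mechanical energy must reach zero at infinity: ½mv²_min + U = 0, so ½mv²_min = −U = |kQq|/r.
|U| = |kQq|/r = (8.99×10⁹ N·m²/C²)(4.41×10⁻⁹)(5.83×10⁻⁹)/(0.447) = 5.17×10⁻⁷ J.

5.17×10⁻⁷ J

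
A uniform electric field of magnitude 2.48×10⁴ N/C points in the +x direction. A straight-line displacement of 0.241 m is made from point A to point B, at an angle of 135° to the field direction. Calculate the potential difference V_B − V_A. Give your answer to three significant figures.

Only the component of displacement along E changes the potential: ΔV = −E·d·cosθ.
ΔV = −(2.48×10⁴ V/m)(0.241 m)cos135° = 4230 V.

4230 V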